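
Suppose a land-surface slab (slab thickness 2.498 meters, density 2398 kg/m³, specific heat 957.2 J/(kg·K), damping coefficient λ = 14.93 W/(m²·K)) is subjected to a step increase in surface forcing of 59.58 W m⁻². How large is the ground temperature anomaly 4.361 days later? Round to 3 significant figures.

Areal heat capacity C = ρ c_p D = 2398 × 957.2 × 2.498 = 5.73×10^6 J m⁻² K⁻¹.
τ = C / λ = 5.73×10^6 / 14.93 = 3.84×10^5 s.
Equilibrium anomaly ΔT_eq = F / λ = 59.58 / 14.93 = 3.99 K.
t = 4.361 days = 3.77×10^5 s, so t/τ = 0.981.
ΔT(t) = ΔT_eq (1 − e^(−t/τ)) = 3.99 × (1 − e^−0.981) = 2.49 K.

2.49 K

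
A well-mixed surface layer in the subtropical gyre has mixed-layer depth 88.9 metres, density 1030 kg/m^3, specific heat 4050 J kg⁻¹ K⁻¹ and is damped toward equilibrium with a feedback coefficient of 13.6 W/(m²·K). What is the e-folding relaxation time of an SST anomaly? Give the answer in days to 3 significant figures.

316 days

Areal heat capacity C = ρ c_p D = 1030 × 4050 × 88.9 = 3.71×10^8 J/(m^2 K).
Relaxation time τ = C / λ = 3.71×10^8 / 13.6 = 2.73×10^7 s.
In days: 2.73×10^7 s / (86400 s/day) = 316 days.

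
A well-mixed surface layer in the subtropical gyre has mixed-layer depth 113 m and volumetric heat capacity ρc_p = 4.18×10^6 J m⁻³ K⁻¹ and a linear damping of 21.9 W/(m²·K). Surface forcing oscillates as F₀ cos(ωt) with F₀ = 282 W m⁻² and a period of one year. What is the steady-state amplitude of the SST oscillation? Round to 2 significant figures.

2.9 K

Areal heat capacity C = ρc_p × D = 4.18×10^6 × 113 = 4.72×10^8 J m⁻² K⁻¹.
Angular frequency ω = 2π / T = 2π / 3.15×10^7 s = 1.99×10^-7 s⁻¹.
√((Cω)² + λ²) = √((94.1)² + 21.9²) = 96.6 W/(m²·K).
Amplitude A = F₀ / √((Cω)²+λ²) = 282 / 96.6 = 2.92 K.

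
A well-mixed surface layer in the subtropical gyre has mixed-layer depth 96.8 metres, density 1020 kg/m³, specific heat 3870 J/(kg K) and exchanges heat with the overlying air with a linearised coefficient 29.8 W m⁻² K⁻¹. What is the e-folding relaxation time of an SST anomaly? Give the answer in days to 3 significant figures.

Areal heat capacity C = ρ c_p D = 1020 × 3870 × 96.8 = 3.82×10^8 J m⁻² K⁻¹.
Relaxation time τ = C / λ = 3.82×10^8 / 29.8 = 1.28×10^7 s.
In days: 1.28×10^7 s / (86400 s/day) = 148 days.

148 days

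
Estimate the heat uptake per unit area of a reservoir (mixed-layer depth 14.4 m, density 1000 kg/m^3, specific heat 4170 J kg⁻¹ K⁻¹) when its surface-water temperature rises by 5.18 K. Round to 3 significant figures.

3.11×10^8

Areal heat capacity C = ρ c_p D = 1000 × 4170 × 14.4 = 6.00×10^7 J/(m²·K).
ΔQ = C ΔT = 6.00×10^7 × 5.18 = 3.11×10^8 J/m².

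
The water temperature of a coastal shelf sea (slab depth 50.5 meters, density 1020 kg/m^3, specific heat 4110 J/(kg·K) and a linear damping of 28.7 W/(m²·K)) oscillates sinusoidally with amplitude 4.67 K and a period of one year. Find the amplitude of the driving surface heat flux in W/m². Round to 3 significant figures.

Areal heat capacity C = ρ c_p D = 1020 × 4110 × 50.5 = 2.12×10^8 J m⁻² K⁻¹.
ω = 2π / 3.15×10^7 s = 1.99×10^-7 s⁻¹.
√((Cω)² + λ²) = √((42.2)² + 28.7²) = 51.0 W/(m²·K).
F₀ = A × √((Cω)²+λ²) = 4.67 × 51.0 = 238 W/m².

238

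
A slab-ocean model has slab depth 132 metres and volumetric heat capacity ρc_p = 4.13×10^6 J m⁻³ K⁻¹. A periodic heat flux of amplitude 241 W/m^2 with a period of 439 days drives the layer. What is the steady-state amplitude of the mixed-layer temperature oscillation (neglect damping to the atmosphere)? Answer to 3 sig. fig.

2.67 K

Areal heat capacity C = ρc_p × D = 4.13×10^6 × 132 = 5.45×10^8 J/(m^2 K).
Angular frequency ω = 2π / T = 2π / 3.79×10^7 s = 1.66×10^-7 s⁻¹.
Cω = 5.45×10^8 × 1.66×10^-7 = 90.3 W/(m²·K).
Amplitude A = F₀ / (Cω) = 241 / 90.3 = 2.67 K.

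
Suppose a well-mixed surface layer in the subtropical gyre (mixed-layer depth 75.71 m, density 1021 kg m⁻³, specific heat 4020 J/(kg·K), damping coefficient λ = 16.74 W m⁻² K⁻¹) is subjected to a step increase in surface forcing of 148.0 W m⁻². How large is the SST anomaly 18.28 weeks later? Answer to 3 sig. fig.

3.97 K

Areal heat capacity C = ρ c_p D = 1021 × 4020 × 75.71 = 3.11×10^8 J m⁻² K⁻¹.
τ = C / λ = 3.11×10^8 / 16.74 = 1.86×10^7 s.
Equilibrium anomaly ΔT_eq = F / λ = 148.0 / 16.74 = 8.84 K.
t = 18.28 weeks = 1.11×10^7 s, so t/τ = 0.596.
ΔT(t) = ΔT_eq (1 − e^(−t/τ)) = 8.84 × (1 − e^−0.596) = 3.97 K.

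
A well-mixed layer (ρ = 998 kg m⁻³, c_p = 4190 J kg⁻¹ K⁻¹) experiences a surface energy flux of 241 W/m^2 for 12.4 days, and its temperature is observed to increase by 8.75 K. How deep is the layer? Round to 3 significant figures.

Heat input Q = F Δt = 241 × 1.07×10^6 s = 2.58×10^8 J/m².
Required areal heat capacity C = Q / ΔT = 2.95×10^7 J/(m²·K).
Depth D = C / (ρ c_p) = 2.95×10^7 / (998 × 4190) = 7.06 m.

7.06 m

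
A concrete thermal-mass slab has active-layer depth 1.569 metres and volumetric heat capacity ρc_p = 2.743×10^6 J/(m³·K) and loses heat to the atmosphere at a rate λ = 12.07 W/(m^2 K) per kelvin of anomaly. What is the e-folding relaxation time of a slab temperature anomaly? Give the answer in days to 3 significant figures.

4.13 days

Areal heat capacity C = ρc_p × D = 2.743×10^6 × 1.569 = 4.30×10^6 J/(m^2 K).
Relaxation time τ = C / λ = 4.30×10^6 / 12.07 = 3.57×10^5 s.
In days: 3.57×10^5 s / (86400 s/day) = 4.13 days.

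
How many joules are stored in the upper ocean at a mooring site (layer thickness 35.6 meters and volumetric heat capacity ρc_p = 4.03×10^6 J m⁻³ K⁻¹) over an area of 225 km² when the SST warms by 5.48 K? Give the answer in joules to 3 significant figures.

Areal heat capacity C = ρc_p × D = 4.03×10^6 × 35.6 = 1.43×10^8 J/(m^2 K).
Heat per unit area: q = C ΔT = 1.43×10^8 × 5.48 = 7.86×10^8 J/m².
Total heat: Q = q × A = 7.86×10^8 × (225 × 10⁶ m²) = 1.77×10^17 J.

1.77×10^17 J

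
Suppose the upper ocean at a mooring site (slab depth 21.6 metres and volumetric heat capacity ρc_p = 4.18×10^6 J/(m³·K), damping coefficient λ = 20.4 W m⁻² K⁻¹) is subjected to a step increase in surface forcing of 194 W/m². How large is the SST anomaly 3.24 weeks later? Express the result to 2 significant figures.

3.4 K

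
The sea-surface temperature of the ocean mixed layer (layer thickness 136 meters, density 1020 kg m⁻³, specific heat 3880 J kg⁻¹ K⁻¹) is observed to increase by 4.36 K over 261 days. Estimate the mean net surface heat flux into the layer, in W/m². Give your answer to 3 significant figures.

Areal heat capacity C = ρ c_p D = 1020 × 3880 × 136 = 5.38×10^8 J/(m²·K).
Required heat per unit area: Q = C ΔT = 5.38×10^8 × 4.36 = 2.35×10^9 J/m².
Flux F = Q / Δt = 2.35×10^9 / 2.26×10^7 s = 104 W/m².

104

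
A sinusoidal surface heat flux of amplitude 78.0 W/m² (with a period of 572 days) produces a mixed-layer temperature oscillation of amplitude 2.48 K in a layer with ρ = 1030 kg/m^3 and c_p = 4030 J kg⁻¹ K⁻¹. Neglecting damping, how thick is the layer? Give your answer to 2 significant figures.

60 m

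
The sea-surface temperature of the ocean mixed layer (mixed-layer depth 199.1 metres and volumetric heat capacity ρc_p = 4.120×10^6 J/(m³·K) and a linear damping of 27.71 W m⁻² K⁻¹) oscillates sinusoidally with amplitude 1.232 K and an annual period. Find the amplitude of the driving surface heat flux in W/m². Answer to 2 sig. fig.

200

Areal heat capacity C = ρc_p × D = 4.120×10^6 × 199.1 = 8.20×10^8 J m⁻² K⁻¹.
ω = 2π / 3.15×10^7 s = 1.99×10^-7 s⁻¹.
√((Cω)² + λ²) = √((163)² + 27.71²) = 166 W/(m²·K).
F₀ = A × √((Cω)²+λ²) = 1.232 × 166 = 204 W/m².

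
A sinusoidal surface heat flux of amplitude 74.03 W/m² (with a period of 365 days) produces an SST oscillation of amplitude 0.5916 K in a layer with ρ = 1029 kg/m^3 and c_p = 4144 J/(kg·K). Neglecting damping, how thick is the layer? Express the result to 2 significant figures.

150 m

ω = 2π / 3.15×10^7 s = 1.99×10^-7 s⁻¹.
Required C = F₀ / (A ω) = 74.03 / (0.5916 × 1.99×10^-7) = 6.28×10^8 J/(m²·K).
D = C / (ρ c_p) = 6.28×10^8 / (1029 × 4144) = 147 m.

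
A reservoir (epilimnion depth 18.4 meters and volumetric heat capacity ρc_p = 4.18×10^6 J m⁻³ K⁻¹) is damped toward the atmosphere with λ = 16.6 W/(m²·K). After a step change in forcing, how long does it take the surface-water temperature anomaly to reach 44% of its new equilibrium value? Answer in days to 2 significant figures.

Areal heat capacity C = ρc_p × D = 4.18×10^6 × 18.4 = 7.69×10^7 J/(m²·K).
τ = C / λ = 7.69×10^7 / 16.6 = 4.63×10^6 s.
Fraction reached: 1 − e^(−t/τ) = 0.44 ⇒ t = −τ ln(1 − 0.44) = τ × 0.580.
t = 2.69×10^6 s = 31.1 days.

31 days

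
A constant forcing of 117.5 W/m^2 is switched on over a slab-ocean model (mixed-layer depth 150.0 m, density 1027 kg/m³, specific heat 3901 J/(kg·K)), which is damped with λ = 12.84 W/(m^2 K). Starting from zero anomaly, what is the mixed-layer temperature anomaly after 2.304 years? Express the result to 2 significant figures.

7.2 K

Areal heat capacity C = ρ c_p D = 1027 × 3901 × 150.0 = 6.01×10^8 J m⁻² K⁻¹.
τ = C / λ = 6.01×10^8 / 12.84 = 4.68×10^7 s.
Equilibrium anomaly ΔT_eq = F / λ = 117.5 / 12.84 = 9.15 K.
t = 2.304 years = 7.27×10^7 s, so t/τ = 1.55.
ΔT(t) = ΔT_eq (1 − e^(−t/τ)) = 9.15 × (1 − e^−1.55) = 7.22 K.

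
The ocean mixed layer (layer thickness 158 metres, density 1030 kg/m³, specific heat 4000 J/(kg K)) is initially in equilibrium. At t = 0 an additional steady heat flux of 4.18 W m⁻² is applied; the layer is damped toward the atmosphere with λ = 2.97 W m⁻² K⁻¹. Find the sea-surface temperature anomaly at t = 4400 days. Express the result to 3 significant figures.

1.16 K

Areal heat capacity C = ρ c_p D = 1030 × 4000 × 158 = 6.51×10^8 J/(m²·K).
τ = C / λ = 6.51×10^8 / 2.97 = 2.19×10^8 s.
Equilibrium anomaly ΔT_eq = F / λ = 4.18 / 2.97 = 1.41 K.
t = 4400 days = 3.80×10^8 s, so t/τ = 1.73.
ΔT(t) = ΔT_eq (1 − e^(−t/τ)) = 1.41 × (1 − e^−1.73) = 1.16 K.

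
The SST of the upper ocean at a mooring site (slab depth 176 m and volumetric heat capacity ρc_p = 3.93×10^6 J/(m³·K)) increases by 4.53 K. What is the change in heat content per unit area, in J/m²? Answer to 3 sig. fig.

3.13×10^9

Areal heat capacity C = ρc_p × D = 3.93×10^6 × 176 = 6.92×10^8 J/(m^2 K).
ΔQ = C ΔT = 6.92×10^8 × 4.53 = 3.13×10^9 J/m².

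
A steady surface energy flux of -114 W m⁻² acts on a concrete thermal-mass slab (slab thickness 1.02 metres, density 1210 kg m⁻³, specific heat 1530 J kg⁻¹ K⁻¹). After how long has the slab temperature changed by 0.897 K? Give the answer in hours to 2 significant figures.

Areal heat capacity C = ρ c_p D = 1210 × 1530 × 1.02 = 1.89×10^6 J/(m^2 K).
Time required: Δt = C ΔT / F = 1.89×10^6 × -0.897 / -114 = 14900 s.
In hours: 14900 s / (3600 s/hour) = 4.13 hours.

4.1 hours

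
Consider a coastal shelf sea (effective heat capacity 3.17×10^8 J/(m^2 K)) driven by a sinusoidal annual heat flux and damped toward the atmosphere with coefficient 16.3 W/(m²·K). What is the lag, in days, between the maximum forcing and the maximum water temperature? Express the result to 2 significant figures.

Areal heat capacity C = 3.17×10^8 J/(m^2 K) (given).
ω = 2π / 3.15×10^7 s = 1.99×10^-7 s⁻¹.
Phase lag φ = arctan(Cω/λ) = arctan(63.2/16.3) = 1.32 rad.
Time lag = φ / ω = 1.32 / 1.99×10^-7 = 6.62×10^6 s = 76.6 days.

77 days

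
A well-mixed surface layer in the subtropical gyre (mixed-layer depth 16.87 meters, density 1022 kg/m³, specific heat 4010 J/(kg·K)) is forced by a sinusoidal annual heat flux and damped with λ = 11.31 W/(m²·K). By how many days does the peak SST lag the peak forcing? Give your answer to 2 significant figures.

51 days

Areal heat capacity C = ρ c_p D = 1022 × 4010 × 16.87 = 6.91×10^7 J m⁻² K⁻¹.
ω = 2π / 3.15×10^7 s = 1.99×10^-7 s⁻¹.
Phase lag φ = arctan(Cω/λ) = arctan(13.8/11.31) = 0.883 rad.
Time lag = φ / ω = 0.883 / 1.99×10^-7 = 4.43×10^6 s = 51.3 days.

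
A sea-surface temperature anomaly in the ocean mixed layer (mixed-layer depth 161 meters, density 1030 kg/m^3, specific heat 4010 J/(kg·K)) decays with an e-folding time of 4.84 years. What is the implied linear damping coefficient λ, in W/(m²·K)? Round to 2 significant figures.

4.4

Areal heat capacity C = ρ c_p D = 1030 × 4010 × 161 = 6.65×10^8 J/(m²·K).
τ = 4.84 years = 1.53×10^8 s.
λ = C / τ = 6.65×10^8 / 1.53×10^8 = 4.35 W/(m²·K).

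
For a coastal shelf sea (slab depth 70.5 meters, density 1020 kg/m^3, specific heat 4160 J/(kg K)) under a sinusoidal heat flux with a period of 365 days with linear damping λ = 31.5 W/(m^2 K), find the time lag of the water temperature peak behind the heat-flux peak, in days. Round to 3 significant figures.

Areal heat capacity C = ρ c_p D = 1020 × 4160 × 70.5 = 2.99×10^8 J m⁻² K⁻¹.
ω = 2π / 3.15×10^7 s = 1.99×10^-7 s⁻¹.
Phase lag φ = arctan(Cω/λ) = arctan(59.6/31.5) = 1.08 rad.
Time lag = φ / ω = 1.08 / 1.99×10^-7 = 5.44×10^6 s = 63.0 days.

63.0 days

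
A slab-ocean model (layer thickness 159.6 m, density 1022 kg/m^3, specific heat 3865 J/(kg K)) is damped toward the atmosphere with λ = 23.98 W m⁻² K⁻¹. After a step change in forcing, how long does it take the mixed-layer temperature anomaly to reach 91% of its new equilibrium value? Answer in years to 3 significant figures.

2.01 years

Areal heat capacity C = ρ c_p D = 1022 × 3865 × 159.6 = 6.30×10^8 J/(m^2 K).
τ = C / λ = 6.30×10^8 / 23.98 = 2.63×10^7 s.
Fraction reached: 1 − e^(−t/τ) = 0.91 ⇒ t = −τ ln(1 − 0.91) = τ × 2.41.
t = 6.33×10^7 s = 2.01 years.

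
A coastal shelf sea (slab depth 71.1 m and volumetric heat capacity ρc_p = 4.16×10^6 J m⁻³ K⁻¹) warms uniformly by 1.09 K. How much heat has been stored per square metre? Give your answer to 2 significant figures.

3.2×10^8

Areal heat capacity C = ρc_p × D = 4.16×10^6 × 71.1 = 2.96×10^8 J/(m²·K).
ΔQ = C ΔT = 2.96×10^8 × 1.09 = 3.22×10^8 J/m².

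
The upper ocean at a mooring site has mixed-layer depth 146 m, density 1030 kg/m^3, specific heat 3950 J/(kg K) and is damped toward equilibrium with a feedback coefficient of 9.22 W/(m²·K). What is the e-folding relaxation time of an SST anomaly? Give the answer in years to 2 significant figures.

2.0 years

Areal heat capacity C = ρ c_p D = 1030 × 3950 × 146 = 5.94×10^8 J/(m²·K).
Relaxation time τ = C / λ = 5.94×10^8 / 9.22 = 6.44×10^7 s.
In years: 6.44×10^7 s / (3.156×10^7 s/year) = 2.04 years.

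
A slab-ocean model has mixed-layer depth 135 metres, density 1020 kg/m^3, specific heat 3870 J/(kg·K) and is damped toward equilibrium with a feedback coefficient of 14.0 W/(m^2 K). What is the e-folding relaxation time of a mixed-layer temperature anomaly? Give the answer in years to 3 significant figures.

1.21 years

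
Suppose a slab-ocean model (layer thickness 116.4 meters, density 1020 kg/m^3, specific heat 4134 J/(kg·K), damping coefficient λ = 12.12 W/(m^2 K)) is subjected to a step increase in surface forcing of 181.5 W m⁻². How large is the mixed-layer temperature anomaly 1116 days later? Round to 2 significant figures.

14 K

Areal heat capacity C = ρ c_p D = 1020 × 4134 × 116.4 = 4.91×10^8 J/(m^2 K).
τ = C / λ = 4.91×10^8 / 12.12 = 4.05×10^7 s.
Equilibrium anomaly ΔT_eq = F / λ = 181.5 / 12.12 = 15.0 K.
t = 1116 days = 9.64×10^7 s, so t/τ = 2.38.
ΔT(t) = ΔT_eq (1 − e^(−t/τ)) = 15.0 × (1 − e^−2.38) = 13.6 K.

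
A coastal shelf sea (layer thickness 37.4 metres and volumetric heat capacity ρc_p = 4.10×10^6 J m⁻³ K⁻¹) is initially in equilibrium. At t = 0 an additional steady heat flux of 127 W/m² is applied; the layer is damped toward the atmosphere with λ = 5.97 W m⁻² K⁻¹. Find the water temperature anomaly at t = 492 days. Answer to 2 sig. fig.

17 K

Areal heat capacity C = ρc_p × D = 4.10×10^6 × 37.4 = 1.53×10^8 J m⁻² K⁻¹.
τ = C / λ = 1.53×10^8 / 5.97 = 2.57×10^7 s.
Equilibrium anomaly ΔT_eq = F / λ = 127 / 5.97 = 21.3 K.
t = 492 days = 4.25×10^7 s, so t/τ = 1.65.
ΔT(t) = ΔT_eq (1 − e^(−t/τ)) = 21.3 × (1 − e^−1.65) = 17.2 K.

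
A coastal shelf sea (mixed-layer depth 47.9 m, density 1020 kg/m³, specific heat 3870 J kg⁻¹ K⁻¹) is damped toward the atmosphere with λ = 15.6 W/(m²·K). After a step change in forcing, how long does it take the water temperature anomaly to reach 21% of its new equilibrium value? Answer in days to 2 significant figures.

33 days

Areal heat capacity C = ρ c_p D = 1020 × 3870 × 47.9 = 1.89×10^8 J/(m^2 K).
τ = C / λ = 1.89×10^8 / 15.6 = 1.21×10^7 s.
Fraction reached: 1 − e^(−t/τ) = 0.21 ⇒ t = −τ ln(1 − 0.21) = τ × 0.236.
t = 2.86×10^6 s = 33.1 days.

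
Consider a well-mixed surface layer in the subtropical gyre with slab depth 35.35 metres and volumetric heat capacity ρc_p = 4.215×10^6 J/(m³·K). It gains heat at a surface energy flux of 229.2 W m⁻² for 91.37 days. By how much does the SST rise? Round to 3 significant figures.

Areal heat capacity C = ρc_p × D = 4.215×10^6 × 35.35 = 1.49×10^8 J/(m^2 K).
Net heat input Q = F Δt = 229.2 × (91.37 days × 86400 s/day) = 1.81×10^9 J/m².
ΔT = Q / C = 1.81×10^9 / 1.49×10^8 = 12.1 K.

12.1 K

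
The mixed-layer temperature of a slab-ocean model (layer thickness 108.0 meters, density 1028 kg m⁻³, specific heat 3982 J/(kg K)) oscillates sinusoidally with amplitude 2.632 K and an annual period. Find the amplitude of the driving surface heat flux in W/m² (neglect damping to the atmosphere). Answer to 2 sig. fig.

Areal heat capacity C = ρ c_p D = 1028 × 3982 × 108.0 = 4.42×10^8 J/(m²·K).
ω = 2π / 3.15×10^7 s = 1.99×10^-7 s⁻¹.
Cω = 4.42×10^8 × 1.99×10^-7 = 88.1 W/(m²·K).
F₀ = A × Cω = 2.632 × 88.1 = 232 W/m².

230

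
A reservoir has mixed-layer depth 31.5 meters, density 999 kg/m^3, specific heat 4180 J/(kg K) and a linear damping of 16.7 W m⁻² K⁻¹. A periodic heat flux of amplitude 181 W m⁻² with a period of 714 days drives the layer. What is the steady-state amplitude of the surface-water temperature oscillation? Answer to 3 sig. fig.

8.45 K

Areal heat capacity C = ρ c_p D = 999 × 4180 × 31.5 = 1.32×10^8 J m⁻² K⁻¹.
Angular frequency ω = 2π / T = 2π / 6.17×10^7 s = 1.02×10^-7 s⁻¹.
√((Cω)² + λ²) = √((13.4)² + 16.7²) = 21.4 W/(m²·K).
Amplitude A = F₀ / √((Cω)²+λ²) = 181 / 21.4 = 8.45 K.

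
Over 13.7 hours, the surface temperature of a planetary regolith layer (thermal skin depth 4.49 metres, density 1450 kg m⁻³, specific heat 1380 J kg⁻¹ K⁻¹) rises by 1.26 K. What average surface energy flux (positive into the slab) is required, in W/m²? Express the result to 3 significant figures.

Areal heat capacity C = ρ c_p D = 1450 × 1380 × 4.49 = 8.98×10^6 J m⁻² K⁻¹.
Required heat per unit area: Q = C ΔT = 8.98×10^6 × 1.26 = 1.13×10^7 J/m².
Flux F = Q / Δt = 1.13×10^7 / 49300 s = 230 W/m².

230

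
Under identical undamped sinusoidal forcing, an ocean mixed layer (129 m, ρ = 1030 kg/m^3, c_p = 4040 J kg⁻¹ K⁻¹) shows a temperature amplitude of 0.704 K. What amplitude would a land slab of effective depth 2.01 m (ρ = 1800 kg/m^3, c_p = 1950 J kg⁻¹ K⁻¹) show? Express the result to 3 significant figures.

53.6 K

C_ocean = 5.37×10^8 J/(m²·K); C_land = 7.06×10^6 J/(m²·K).
A ∝ 1/C ⇒ A_land = A_ocean × C_ocean/C_land = 0.704 × 76.1 = 53.6 K.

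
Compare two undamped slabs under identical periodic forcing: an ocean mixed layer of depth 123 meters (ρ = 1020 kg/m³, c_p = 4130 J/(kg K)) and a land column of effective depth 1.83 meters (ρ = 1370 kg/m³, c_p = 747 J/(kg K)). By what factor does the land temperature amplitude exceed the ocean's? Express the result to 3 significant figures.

277

C_ocean = 1020 × 4130 × 123 = 5.18×10^8 J/(m²·K).
C_land = 1370 × 747 × 1.83 = 1.87×10^6 J/(m²·K).
Undamped amplitude ∝ 1/C, so A_land/A_ocean = C_ocean/C_land = 277.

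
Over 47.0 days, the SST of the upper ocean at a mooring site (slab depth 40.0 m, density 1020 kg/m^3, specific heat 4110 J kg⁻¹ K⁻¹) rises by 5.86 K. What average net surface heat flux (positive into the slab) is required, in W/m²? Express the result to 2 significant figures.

Areal heat capacity C = ρ c_p D = 1020 × 4110 × 40.0 = 1.68×10^8 J m⁻² K⁻¹.
Required heat per unit area: Q = C ΔT = 1.68×10^8 × 5.86 = 9.83×10^8 J/m².
Flux F = Q / Δt = 9.83×10^8 / 4.06×10^6 s = 242 W/m².

240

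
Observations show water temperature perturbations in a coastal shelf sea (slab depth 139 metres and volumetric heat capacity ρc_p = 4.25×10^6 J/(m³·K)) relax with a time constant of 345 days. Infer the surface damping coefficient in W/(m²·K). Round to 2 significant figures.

Areal heat capacity C = ρc_p × D = 4.25×10^6 × 139 = 5.91×10^8 J/(m^2 K).
τ = 345 days = 2.98×10^7 s.
λ = C / τ = 5.91×10^8 / 2.98×10^7 = 19.8 W/(m²·K).

20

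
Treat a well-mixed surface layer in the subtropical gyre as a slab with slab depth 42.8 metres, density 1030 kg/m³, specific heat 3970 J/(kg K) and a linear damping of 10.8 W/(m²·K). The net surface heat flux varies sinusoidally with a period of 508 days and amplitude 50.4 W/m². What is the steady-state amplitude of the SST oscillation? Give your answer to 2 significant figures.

1.8 K

Areal heat capacity C = ρ c_p D = 1030 × 3970 × 42.8 = 1.75×10^8 J m⁻² K⁻¹.
Angular frequency ω = 2π / T = 2π / 4.39×10^7 s = 1.43×10^-7 s⁻¹.
√((Cω)² + λ²) = √((25.1)² + 10.8²) = 27.3 W/(m²·K).
Amplitude A = F₀ / √((Cω)²+λ²) = 50.4 / 27.3 = 1.85 K.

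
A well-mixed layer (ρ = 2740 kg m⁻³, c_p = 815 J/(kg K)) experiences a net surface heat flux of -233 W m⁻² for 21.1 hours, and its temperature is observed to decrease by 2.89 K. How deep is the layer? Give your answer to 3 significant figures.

Heat input Q = F Δt = -233 × 76000 s = -1.77×10^7 J/m².
Required areal heat capacity C = Q / ΔT = 6.12×10^6 J/(m²·K).
Depth D = C / (ρ c_p) = 6.12×10^6 / (2740 × 815) = 2.74 m.

2.74 m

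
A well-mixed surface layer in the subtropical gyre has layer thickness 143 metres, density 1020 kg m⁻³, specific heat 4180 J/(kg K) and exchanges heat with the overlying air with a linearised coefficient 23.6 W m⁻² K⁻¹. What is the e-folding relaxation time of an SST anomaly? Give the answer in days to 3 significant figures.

299 days

Areal heat capacity C = ρ c_p D = 1020 × 4180 × 143 = 6.10×10^8 J/(m^2 K).
Relaxation time τ = C / λ = 6.10×10^8 / 23.6 = 2.58×10^7 s.
In days: 2.58×10^7 s / (86400 s/day) = 299 days.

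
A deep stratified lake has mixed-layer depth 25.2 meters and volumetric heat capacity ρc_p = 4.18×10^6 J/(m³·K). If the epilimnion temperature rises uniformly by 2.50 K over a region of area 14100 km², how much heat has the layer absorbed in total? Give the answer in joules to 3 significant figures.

3.71×10^18 J

Areal heat capacity C = ρc_p × D = 4.18×10^6 × 25.2 = 1.05×10^8 J/(m^2 K).
Heat per unit area: q = C ΔT = 1.05×10^8 × 2.50 = 2.63×10^8 J/m².
Total heat: Q = q × A = 2.63×10^8 × (14100 × 10⁶ m²) = 3.71×10^18 J.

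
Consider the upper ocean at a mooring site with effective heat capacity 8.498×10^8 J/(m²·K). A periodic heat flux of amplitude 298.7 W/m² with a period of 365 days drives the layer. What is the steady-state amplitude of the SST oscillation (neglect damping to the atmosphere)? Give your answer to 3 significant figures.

1.76 K

Areal heat capacity C = 8.498×10^8 J/(m²·K) (given).
Angular frequency ω = 2π / T = 2π / 3.15×10^7 s = 1.99×10^-7 s⁻¹.
Cω = 8.50×10^8 × 1.99×10^-7 = 169 W/(m²·K).
Amplitude A = F₀ / (Cω) = 298.7 / 169 = 1.76 K.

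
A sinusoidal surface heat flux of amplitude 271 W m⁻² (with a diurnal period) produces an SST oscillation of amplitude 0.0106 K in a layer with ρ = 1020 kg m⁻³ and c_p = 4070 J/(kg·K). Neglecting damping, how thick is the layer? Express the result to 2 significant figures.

ω = 2π / 86400 s = 7.27×10^-5 s⁻¹.
Required C = F₀ / (A ω) = 271 / (0.0106 × 7.27×10^-5) = 3.52×10^8 J/(m²·K).
D = C / (ρ c_p) = 3.52×10^8 / (1020 × 4070) = 84.7 m.

85 m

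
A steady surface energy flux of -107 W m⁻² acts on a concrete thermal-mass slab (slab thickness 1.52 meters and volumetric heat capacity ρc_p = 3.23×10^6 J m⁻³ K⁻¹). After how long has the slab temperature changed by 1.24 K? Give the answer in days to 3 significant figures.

0.659 days

Areal heat capacity C = ρc_p × D = 3.23×10^6 × 1.52 = 4.91×10^6 J/(m^2 K).
Time required: Δt = C ΔT / F = 4.91×10^6 × -1.24 / -107 = 56900 s.
In days: 56900 s / (86400 s/day) = 0.659 days.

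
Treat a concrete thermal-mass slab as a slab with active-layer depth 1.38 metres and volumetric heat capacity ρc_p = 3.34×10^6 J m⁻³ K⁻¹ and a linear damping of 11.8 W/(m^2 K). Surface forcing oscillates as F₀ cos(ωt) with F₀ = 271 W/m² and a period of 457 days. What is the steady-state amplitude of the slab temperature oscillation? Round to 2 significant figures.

23 K

Areal heat capacity C = ρc_p × D = 3.34×10^6 × 1.38 = 4.61×10^6 J/(m²·K).
Angular frequency ω = 2π / T = 2π / 3.95×10^7 s = 1.59×10^-7 s⁻¹.
√((Cω)² + λ²) = √((0.733)² + 11.8²) = 11.8 W/(m²·K).
Amplitude A = F₀ / √((Cω)²+λ²) = 271 / 11.8 = 22.9 K.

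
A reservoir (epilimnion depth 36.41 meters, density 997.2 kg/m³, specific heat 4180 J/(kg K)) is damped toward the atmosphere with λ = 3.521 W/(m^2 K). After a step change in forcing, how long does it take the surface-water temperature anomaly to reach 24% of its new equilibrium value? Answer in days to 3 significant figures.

Areal heat capacity C = ρ c_p D = 997.2 × 4180 × 36.41 = 1.52×10^8 J/(m^2 K).
τ = C / λ = 1.52×10^8 / 3.521 = 4.31×10^7 s.
Fraction reached: 1 − e^(−t/τ) = 0.24 ⇒ t = −τ ln(1 − 0.24) = τ × 0.274.
t = 1.18×10^7 s = 137 days.

137 days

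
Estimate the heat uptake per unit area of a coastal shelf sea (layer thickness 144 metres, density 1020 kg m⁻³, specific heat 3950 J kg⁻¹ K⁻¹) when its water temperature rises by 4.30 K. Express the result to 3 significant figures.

2.49×10^9

Areal heat capacity C = ρ c_p D = 1020 × 3950 × 144 = 5.80×10^8 J/(m^2 K).
ΔQ = C ΔT = 5.80×10^8 × 4.30 = 2.49×10^9 J/m².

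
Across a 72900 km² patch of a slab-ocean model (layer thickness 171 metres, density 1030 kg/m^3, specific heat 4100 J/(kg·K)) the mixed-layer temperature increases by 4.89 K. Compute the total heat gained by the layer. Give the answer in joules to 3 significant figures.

2.57×10^20 J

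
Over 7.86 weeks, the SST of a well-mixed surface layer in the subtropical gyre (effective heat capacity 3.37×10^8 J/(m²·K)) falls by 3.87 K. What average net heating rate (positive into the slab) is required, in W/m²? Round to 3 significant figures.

-274

Areal heat capacity C = 3.37×10^8 J/(m²·K) (given).
Required heat per unit area: Q = C ΔT = 3.37×10^8 × -3.87 = -1.30×10^9 J/m².
Flux F = Q / Δt = -1.30×10^9 / 4.75×10^6 s = -274 W/m².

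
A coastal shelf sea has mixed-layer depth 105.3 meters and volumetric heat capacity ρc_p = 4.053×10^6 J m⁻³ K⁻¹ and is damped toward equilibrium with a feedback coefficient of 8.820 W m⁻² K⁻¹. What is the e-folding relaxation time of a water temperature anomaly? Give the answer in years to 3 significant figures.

1.53 years

Areal heat capacity C = ρc_p × D = 4.053×10^6 × 105.3 = 4.27×10^8 J m⁻² K⁻¹.
Relaxation time τ = C / λ = 4.27×10^8 / 8.820 = 4.84×10^7 s.
In years: 4.84×10^7 s / (3.156×10^7 s/year) = 1.53 years.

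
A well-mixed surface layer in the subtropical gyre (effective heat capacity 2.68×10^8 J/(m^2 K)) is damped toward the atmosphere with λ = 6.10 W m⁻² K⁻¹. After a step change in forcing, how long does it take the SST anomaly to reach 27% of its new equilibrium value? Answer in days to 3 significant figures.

160 days

Areal heat capacity C = 2.68×10^8 J/(m^2 K) (given).
τ = C / λ = 2.68×10^8 / 6.10 = 4.39×10^7 s.
Fraction reached: 1 − e^(−t/τ) = 0.27 ⇒ t = −τ ln(1 − 0.27) = τ × 0.315.
t = 1.38×10^7 s = 160 days.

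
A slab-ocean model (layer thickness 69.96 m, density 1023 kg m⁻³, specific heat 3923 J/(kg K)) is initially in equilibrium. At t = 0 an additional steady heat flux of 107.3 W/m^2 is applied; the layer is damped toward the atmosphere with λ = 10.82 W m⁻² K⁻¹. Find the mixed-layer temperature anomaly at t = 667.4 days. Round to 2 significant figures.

8.8 K

Areal heat capacity C = ρ c_p D = 1023 × 3923 × 69.96 = 2.81×10^8 J m⁻² K⁻¹.
τ = C / λ = 2.81×10^8 / 10.82 = 2.59×10^7 s.
Equilibrium anomaly ΔT_eq = F / λ = 107.3 / 10.82 = 9.92 K.
t = 667.4 days = 5.77×10^7 s, so t/τ = 2.22.
ΔT(t) = ΔT_eq (1 − e^(−t/τ)) = 9.92 × (1 − e^−2.22) = 8.84 K.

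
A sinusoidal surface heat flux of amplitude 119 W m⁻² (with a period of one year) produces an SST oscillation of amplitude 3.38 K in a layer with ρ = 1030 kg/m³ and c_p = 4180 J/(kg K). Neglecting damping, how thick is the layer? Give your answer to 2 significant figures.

ω = 2π / 3.15×10^7 s = 1.99×10^-7 s⁻¹.
Required C = F₀ / (A ω) = 119 / (3.38 × 1.99×10^-7) = 1.77×10^8 J/(m²·K).
D = C / (ρ c_p) = 1.77×10^8 / (1030 × 4180) = 41.0 m.

41 m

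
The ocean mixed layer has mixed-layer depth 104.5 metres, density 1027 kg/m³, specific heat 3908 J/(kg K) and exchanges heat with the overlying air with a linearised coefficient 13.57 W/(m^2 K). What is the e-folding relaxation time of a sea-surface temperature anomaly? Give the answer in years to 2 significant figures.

0.98 years

Areal heat capacity C = ρ c_p D = 1027 × 3908 × 104.5 = 4.19×10^8 J m⁻² K⁻¹.
Relaxation time τ = C / λ = 4.19×10^8 / 13.57 = 3.09×10^7 s.
In years: 3.09×10^7 s / (3.156×10^7 s/year) = 0.979 years.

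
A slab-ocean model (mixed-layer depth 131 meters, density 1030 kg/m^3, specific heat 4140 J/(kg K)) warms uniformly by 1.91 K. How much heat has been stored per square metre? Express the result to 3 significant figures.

1.07×10^9

Areal heat capacity C = ρ c_p D = 1030 × 4140 × 131 = 5.59×10^8 J m⁻² K⁻¹.
ΔQ = C ΔT = 5.59×10^8 × 1.91 = 1.07×10^9 J/m².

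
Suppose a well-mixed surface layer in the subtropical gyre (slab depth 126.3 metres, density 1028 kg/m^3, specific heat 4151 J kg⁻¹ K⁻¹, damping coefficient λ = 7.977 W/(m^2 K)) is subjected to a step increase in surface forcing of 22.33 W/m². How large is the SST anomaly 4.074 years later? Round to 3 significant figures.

Areal heat capacity C = ρ c_p D = 1028 × 4151 × 126.3 = 5.39×10^8 J/(m^2 K).
τ = C / λ = 5.39×10^8 / 7.977 = 6.76×10^7 s.
Equilibrium anomaly ΔT_eq = F / λ = 22.33 / 7.977 = 2.80 K.
t = 4.074 years = 1.29×10^8 s, so t/τ = 1.90.
ΔT(t) = ΔT_eq (1 − e^(−t/τ)) = 2.80 × (1 − e^−1.90) = 2.38 K.

2.38 K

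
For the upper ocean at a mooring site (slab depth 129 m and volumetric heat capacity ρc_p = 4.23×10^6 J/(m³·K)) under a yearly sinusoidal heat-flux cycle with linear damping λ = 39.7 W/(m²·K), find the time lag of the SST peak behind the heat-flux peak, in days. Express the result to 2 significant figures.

Areal heat capacity C = ρc_p × D = 4.23×10^6 × 129 = 5.46×10^8 J/(m²·K).
ω = 2π / 3.15×10^7 s = 1.99×10^-7 s⁻¹.
Phase lag φ = arctan(Cω/λ) = arctan(109/39.7) = 1.22 rad.
Time lag = φ / ω = 1.22 / 1.99×10^-7 = 6.13×10^6 s = 70.9 days.

71 days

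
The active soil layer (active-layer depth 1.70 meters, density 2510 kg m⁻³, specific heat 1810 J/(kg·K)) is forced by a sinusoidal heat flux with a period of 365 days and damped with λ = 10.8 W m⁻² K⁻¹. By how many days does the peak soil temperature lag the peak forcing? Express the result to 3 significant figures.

Areal heat capacity C = ρ c_p D = 2510 × 1810 × 1.70 = 7.72×10^6 J/(m²·K).
ω = 2π / 3.15×10^7 s = 1.99×10^-7 s⁻¹.
Phase lag φ = arctan(Cω/λ) = arctan(1.54/10.8) = 0.142 rad.
Time lag = φ / ω = 0.142 / 1.99×10^-7 = 7.10×10^5 s = 8.22 days.

8.22 days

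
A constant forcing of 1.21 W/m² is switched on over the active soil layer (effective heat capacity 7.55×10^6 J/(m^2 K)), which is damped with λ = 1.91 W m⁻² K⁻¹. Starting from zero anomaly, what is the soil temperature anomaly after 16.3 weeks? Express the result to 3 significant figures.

0.581 K

Areal heat capacity C = 7.55×10^6 J/(m^2 K) (given).
τ = C / λ = 7.55×10^6 / 1.91 = 3.95×10^6 s.
Equilibrium anomaly ΔT_eq = F / λ = 1.21 / 1.91 = 0.634 K.
t = 16.3 weeks = 9.86×10^6 s, so t/τ = 2.49.
ΔT(t) = ΔT_eq (1 − e^(−t/τ)) = 0.634 × (1 − e^−2.49) = 0.581 K.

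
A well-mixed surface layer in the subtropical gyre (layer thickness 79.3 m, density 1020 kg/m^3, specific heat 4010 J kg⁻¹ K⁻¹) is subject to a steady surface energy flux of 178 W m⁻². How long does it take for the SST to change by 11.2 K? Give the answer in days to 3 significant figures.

236 days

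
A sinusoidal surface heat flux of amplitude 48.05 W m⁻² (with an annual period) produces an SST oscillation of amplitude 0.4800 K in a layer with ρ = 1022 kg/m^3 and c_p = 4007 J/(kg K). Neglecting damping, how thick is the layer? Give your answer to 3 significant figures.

ω = 2π / 3.15×10^7 s = 1.99×10^-7 s⁻¹.
Required C = F₀ / (A ω) = 48.05 / (0.4800 × 1.99×10^-7) = 5.02×10^8 J/(m²·K).
D = C / (ρ c_p) = 5.02×10^8 / (1022 × 4007) = 123 m.

123 m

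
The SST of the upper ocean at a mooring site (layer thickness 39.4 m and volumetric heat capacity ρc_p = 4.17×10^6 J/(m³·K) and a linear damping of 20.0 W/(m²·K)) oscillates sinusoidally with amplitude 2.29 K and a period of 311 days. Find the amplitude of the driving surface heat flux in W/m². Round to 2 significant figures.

99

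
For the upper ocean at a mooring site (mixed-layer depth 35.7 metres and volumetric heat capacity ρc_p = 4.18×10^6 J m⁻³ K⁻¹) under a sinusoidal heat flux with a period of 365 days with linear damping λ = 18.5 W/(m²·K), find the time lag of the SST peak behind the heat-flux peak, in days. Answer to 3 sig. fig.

58.9 days

Areal heat capacity C = ρc_p × D = 4.18×10^6 × 35.7 = 1.49×10^8 J m⁻² K⁻¹.
ω = 2π / 3.15×10^7 s = 1.99×10^-7 s⁻¹.
Phase lag φ = arctan(Cω/λ) = arctan(29.7/18.5) = 1.01 rad.
Time lag = φ / ω = 1.01 / 1.99×10^-7 = 5.09×10^6 s = 58.9 days.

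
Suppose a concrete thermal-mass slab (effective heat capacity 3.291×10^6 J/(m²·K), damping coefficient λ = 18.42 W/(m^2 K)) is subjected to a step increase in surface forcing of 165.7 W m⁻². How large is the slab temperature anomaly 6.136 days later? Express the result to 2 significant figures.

8.5 K

Areal heat capacity C = 3.291×10^6 J/(m²·K) (given).
τ = C / λ = 3.29×10^6 / 18.42 = 1.79×10^5 s.
Equilibrium anomaly ΔT_eq = F / λ = 165.7 / 18.42 = 9.00 K.
t = 6.136 days = 5.30×10^5 s, so t/τ = 2.97.
ΔT(t) = ΔT_eq (1 − e^(−t/τ)) = 9.00 × (1 − e^−2.97) = 8.53 K.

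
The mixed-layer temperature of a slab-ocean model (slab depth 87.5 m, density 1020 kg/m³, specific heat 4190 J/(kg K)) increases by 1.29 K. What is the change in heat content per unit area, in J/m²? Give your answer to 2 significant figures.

Areal heat capacity C = ρ c_p D = 1020 × 4190 × 87.5 = 3.74×10^8 J m⁻² K⁻¹.
ΔQ = C ΔT = 3.74×10^8 × 1.29 = 4.82×10^8 J/m².

4.8×10^8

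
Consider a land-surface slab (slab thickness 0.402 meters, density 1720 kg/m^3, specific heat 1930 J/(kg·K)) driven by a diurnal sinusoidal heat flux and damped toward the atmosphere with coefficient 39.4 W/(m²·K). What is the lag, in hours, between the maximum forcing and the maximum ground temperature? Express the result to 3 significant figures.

Areal heat capacity C = ρ c_p D = 1720 × 1930 × 0.402 = 1.33×10^6 J m⁻² K⁻¹.
ω = 2π / 86400 s = 7.27×10^-5 s⁻¹.
Phase lag φ = arctan(Cω/λ) = arctan(97.0/39.4) = 1.19 rad.
Time lag = φ / ω = 1.19 / 7.27×10^-5 = 16300 s = 4.53 hours.

4.53 hours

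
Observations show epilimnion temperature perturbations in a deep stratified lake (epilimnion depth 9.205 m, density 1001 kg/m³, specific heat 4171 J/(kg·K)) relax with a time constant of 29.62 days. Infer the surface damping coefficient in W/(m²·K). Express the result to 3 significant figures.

Areal heat capacity C = ρ c_p D = 1001 × 4171 × 9.205 = 3.84×10^7 J m⁻² K⁻¹.
τ = 29.62 days = 2.56×10^6 s.
λ = C / τ = 3.84×10^7 / 2.56×10^6 = 15.0 W/(m²·K).

15.0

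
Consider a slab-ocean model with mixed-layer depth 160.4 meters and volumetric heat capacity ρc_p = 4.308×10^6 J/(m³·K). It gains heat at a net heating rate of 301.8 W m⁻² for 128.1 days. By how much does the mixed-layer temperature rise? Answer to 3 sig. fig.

Areal heat capacity C = ρc_p × D = 4.308×10^6 × 160.4 = 6.91×10^8 J/(m²·K).
Net heat input Q = F Δt = 301.8 × (128.1 days × 86400 s/day) = 3.34×10^9 J/m².
ΔT = Q / C = 3.34×10^9 / 6.91×10^8 = 4.83 K.

4.83 K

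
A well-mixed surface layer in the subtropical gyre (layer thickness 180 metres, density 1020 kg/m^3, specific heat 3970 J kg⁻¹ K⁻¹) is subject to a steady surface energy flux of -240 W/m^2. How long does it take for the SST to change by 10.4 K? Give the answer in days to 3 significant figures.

366 days

Areal heat capacity C = ρ c_p D = 1020 × 3970 × 180 = 7.29×10^8 J m⁻² K⁻¹.
Time required: Δt = C ΔT / F = 7.29×10^8 × -10.4 / -240 = 3.16×10^7 s.
In days: 3.16×10^7 s / (86400 s/day) = 366 days.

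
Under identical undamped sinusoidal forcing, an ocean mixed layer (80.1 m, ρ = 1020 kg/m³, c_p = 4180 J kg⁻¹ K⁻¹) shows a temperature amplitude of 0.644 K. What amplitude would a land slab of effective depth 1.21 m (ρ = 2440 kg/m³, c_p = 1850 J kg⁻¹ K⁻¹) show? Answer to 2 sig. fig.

C_ocean = 3.42×10^8 J/(m²·K); C_land = 5.46×10^6 J/(m²·K).
A ∝ 1/C ⇒ A_land = A_ocean × C_ocean/C_land = 0.644 × 62.5 = 40.3 K.

40 K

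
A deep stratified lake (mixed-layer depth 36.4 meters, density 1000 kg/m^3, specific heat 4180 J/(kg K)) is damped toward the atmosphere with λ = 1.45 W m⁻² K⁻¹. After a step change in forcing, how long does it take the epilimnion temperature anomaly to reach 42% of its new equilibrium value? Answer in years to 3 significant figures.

Areal heat capacity C = ρ c_p D = 1000 × 4180 × 36.4 = 1.52×10^8 J/(m²·K).
τ = C / λ = 1.52×10^8 / 1.45 = 1.05×10^8 s.
Fraction reached: 1 − e^(−t/τ) = 0.42 ⇒ t = −τ ln(1 − 0.42) = τ × 0.545.
t = 5.72×10^7 s = 1.81 years.

1.81 years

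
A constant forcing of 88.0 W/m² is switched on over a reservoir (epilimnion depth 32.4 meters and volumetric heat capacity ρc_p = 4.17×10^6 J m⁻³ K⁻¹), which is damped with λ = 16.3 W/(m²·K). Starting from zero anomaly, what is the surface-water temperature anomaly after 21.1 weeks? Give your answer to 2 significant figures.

4.2 K

Areal heat capacity C = ρc_p × D = 4.17×10^6 × 32.4 = 1.35×10^8 J/(m^2 K).
τ = C / λ = 1.35×10^8 / 16.3 = 8.29×10^6 s.
Equilibrium anomaly ΔT_eq = F / λ = 88.0 / 16.3 = 5.40 K.
t = 21.1 weeks = 1.28×10^7 s, so t/τ = 1.54.
ΔT(t) = ΔT_eq (1 − e^(−t/τ)) = 5.40 × (1 − e^−1.54) = 4.24 K.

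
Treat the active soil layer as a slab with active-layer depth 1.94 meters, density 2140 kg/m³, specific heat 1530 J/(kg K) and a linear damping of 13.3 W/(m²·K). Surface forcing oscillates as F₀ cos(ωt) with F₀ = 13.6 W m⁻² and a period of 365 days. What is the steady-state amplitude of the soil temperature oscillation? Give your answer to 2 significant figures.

Areal heat capacity C = ρ c_p D = 2140 × 1530 × 1.94 = 6.35×10^6 J/(m²·K).
Angular frequency ω = 2π / T = 2π / 3.15×10^7 s = 1.99×10^-7 s⁻¹.
√((Cω)² + λ²) = √((1.27)² + 13.3²) = 13.4 W/(m²·K).
Amplitude A = F₀ / √((Cω)²+λ²) = 13.6 / 13.4 = 1.02 K.

1.0 K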